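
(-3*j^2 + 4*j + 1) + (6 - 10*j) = -3*j^2 - 6*j + 7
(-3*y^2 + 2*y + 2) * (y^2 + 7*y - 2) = -3*y^4 - 19*y^3 + 22*y^2 + 10*y - 4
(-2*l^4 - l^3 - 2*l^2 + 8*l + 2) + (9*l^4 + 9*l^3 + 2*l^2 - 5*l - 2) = 7*l^4 + 8*l^3 + 3*l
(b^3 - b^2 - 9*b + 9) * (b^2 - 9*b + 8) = b^5 - 10*b^4 + 8*b^3 + 82*b^2 - 153*b + 72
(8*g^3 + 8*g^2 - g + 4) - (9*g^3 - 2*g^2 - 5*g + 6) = -g^3 + 10*g^2 + 4*g - 2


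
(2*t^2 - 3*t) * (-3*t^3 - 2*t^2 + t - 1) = -6*t^5 + 5*t^4 + 8*t^3 - 5*t^2 + 3*t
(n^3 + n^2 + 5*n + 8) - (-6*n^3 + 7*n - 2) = 7*n^3 + n^2 - 2*n + 10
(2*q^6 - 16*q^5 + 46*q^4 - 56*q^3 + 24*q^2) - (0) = 2*q^6 - 16*q^5 + 46*q^4 - 56*q^3 + 24*q^2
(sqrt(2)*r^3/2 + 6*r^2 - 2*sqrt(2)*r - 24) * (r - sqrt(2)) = sqrt(2)*r^4/2 + 5*r^3 - 8*sqrt(2)*r^2 - 20*r + 24*sqrt(2)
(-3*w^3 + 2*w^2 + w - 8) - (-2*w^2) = -3*w^3 + 4*w^2 + w - 8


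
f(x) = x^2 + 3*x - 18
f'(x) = 2*x + 3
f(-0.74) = -19.67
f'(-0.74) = 1.52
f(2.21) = -6.49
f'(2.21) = 7.42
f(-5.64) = -3.11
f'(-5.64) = -8.28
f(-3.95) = -14.25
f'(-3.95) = -4.90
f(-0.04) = -18.12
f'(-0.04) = 2.92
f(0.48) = -16.33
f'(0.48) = 3.96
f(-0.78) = -19.73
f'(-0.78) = 1.44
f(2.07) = -7.51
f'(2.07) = 7.14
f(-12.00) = 90.00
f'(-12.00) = -21.00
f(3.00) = 0.00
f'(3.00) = 9.00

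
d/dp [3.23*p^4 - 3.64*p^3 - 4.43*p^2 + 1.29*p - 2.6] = 12.92*p^3 - 10.92*p^2 - 8.86*p + 1.29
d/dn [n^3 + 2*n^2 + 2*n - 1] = 3*n^2 + 4*n + 2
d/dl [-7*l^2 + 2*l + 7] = 2 - 14*l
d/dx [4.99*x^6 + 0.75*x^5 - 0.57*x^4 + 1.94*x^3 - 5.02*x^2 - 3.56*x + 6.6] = 29.94*x^5 + 3.75*x^4 - 2.28*x^3 + 5.82*x^2 - 10.04*x - 3.56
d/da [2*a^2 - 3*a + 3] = 4*a - 3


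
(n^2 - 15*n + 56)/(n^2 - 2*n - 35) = (n - 8)/(n + 5)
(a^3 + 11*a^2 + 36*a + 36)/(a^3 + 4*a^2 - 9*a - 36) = (a^2 + 8*a + 12)/(a^2 + a - 12)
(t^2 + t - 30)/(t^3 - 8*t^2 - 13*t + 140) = (t + 6)/(t^2 - 3*t - 28)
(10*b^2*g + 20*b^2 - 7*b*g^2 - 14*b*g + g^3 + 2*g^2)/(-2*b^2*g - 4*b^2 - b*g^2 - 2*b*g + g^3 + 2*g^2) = (-5*b + g)/(b + g)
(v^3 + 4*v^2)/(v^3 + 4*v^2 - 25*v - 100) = v^2/(v^2 - 25)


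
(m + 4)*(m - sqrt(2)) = m^2 - sqrt(2)*m + 4*m - 4*sqrt(2)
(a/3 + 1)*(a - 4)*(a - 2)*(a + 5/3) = a^4/3 - 4*a^3/9 - 5*a^2 + 22*a/9 + 40/3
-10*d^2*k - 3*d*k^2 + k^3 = k*(-5*d + k)*(2*d + k)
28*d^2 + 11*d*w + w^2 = (4*d + w)*(7*d + w)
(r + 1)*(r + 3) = r^2 + 4*r + 3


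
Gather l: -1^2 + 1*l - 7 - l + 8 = 0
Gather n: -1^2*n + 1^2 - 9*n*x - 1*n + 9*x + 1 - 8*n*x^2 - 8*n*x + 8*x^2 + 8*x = n*(-8*x^2 - 17*x - 2) + 8*x^2 + 17*x + 2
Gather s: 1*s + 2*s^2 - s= 2*s^2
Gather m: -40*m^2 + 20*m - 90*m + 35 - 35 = -40*m^2 - 70*m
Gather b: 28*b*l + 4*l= 28*b*l + 4*l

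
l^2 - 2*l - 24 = (l - 6)*(l + 4)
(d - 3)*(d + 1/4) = d^2 - 11*d/4 - 3/4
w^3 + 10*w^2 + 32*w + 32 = (w + 2)*(w + 4)^2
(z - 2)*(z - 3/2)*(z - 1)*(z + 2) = z^4 - 5*z^3/2 - 5*z^2/2 + 10*z - 6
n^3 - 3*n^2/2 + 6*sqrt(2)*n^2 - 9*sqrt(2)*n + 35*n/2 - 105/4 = (n - 3/2)*(n + 5*sqrt(2)/2)*(n + 7*sqrt(2)/2)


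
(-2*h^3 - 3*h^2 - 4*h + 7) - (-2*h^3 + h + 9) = -3*h^2 - 5*h - 2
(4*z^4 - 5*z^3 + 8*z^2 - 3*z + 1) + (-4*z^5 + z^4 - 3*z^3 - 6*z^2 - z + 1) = -4*z^5 + 5*z^4 - 8*z^3 + 2*z^2 - 4*z + 2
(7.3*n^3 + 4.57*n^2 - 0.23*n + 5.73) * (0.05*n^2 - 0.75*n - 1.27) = 0.365*n^5 - 5.2465*n^4 - 12.71*n^3 - 5.3449*n^2 - 4.0054*n - 7.2771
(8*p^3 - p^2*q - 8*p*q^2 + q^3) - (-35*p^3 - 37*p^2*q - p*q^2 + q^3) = 43*p^3 + 36*p^2*q - 7*p*q^2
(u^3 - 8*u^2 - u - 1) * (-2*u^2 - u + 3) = -2*u^5 + 15*u^4 + 13*u^3 - 21*u^2 - 2*u - 3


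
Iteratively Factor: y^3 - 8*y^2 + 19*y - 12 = (y - 4)*(y^2 - 4*y + 3) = (y - 4)*(y - 1)*(y - 3)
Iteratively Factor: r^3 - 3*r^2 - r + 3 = (r - 1)*(r^2 - 2*r - 3) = (r - 1)*(r + 1)*(r - 3)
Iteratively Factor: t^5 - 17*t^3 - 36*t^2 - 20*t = (t + 1)*(t^4 - t^3 - 16*t^2 - 20*t) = (t + 1)*(t + 2)*(t^3 - 3*t^2 - 10*t) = t*(t + 1)*(t + 2)*(t^2 - 3*t - 10) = t*(t - 5)*(t + 1)*(t + 2)*(t + 2)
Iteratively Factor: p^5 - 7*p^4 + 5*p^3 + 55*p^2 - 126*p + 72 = (p - 1)*(p^4 - 6*p^3 - p^2 + 54*p - 72) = (p - 2)*(p - 1)*(p^3 - 4*p^2 - 9*p + 36) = (p - 2)*(p - 1)*(p + 3)*(p^2 - 7*p + 12) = (p - 3)*(p - 2)*(p - 1)*(p + 3)*(p - 4)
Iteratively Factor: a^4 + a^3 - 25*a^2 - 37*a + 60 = (a + 3)*(a^3 - 2*a^2 - 19*a + 20) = (a - 5)*(a + 3)*(a^2 + 3*a - 4) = (a - 5)*(a - 1)*(a + 3)*(a + 4)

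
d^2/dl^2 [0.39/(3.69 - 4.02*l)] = -12.605112/(4.02*l - 3.69)^3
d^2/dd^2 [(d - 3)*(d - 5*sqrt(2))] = 2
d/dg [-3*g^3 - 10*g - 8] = -9*g^2 - 10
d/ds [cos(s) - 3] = -sin(s)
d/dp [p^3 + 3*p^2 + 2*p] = 3*p^2 + 6*p + 2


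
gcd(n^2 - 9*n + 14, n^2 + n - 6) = n - 2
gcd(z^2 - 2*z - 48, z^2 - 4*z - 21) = 1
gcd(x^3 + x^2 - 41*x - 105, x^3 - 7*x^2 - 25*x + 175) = x^2 - 2*x - 35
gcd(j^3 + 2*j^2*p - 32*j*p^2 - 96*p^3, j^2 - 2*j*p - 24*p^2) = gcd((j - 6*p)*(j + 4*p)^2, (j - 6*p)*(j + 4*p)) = -j^2 + 2*j*p + 24*p^2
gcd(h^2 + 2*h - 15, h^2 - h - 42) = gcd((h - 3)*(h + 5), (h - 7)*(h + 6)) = 1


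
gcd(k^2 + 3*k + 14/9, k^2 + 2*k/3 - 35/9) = k + 7/3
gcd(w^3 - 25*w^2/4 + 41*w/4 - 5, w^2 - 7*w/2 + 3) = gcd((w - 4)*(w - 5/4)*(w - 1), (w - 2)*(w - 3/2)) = 1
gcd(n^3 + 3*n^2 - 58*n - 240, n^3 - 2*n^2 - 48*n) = n^2 - 2*n - 48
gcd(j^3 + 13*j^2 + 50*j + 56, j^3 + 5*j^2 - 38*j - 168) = j^2 + 11*j + 28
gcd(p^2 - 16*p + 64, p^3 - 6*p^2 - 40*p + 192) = p - 8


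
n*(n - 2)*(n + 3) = n^3 + n^2 - 6*n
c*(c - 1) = c^2 - c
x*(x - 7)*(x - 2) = x^3 - 9*x^2 + 14*x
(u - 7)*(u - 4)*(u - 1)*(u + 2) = u^4 - 10*u^3 + 15*u^2 + 50*u - 56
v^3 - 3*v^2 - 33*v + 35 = (v - 7)*(v - 1)*(v + 5)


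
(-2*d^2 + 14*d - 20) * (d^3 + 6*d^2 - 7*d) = -2*d^5 + 2*d^4 + 78*d^3 - 218*d^2 + 140*d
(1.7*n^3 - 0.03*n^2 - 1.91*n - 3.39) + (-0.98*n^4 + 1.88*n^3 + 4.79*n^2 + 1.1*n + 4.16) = -0.98*n^4 + 3.58*n^3 + 4.76*n^2 - 0.81*n + 0.77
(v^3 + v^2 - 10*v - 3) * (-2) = -2*v^3 - 2*v^2 + 20*v + 6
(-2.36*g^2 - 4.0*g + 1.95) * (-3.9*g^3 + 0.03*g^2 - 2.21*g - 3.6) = 9.204*g^5 + 15.5292*g^4 - 2.5094*g^3 + 17.3945*g^2 + 10.0905*g - 7.02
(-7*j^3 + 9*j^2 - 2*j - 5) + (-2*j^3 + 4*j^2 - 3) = -9*j^3 + 13*j^2 - 2*j - 8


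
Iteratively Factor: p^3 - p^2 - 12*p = (p - 4)*(p^2 + 3*p) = p*(p - 4)*(p + 3)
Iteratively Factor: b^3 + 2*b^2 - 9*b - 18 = (b + 3)*(b^2 - b - 6) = (b + 2)*(b + 3)*(b - 3)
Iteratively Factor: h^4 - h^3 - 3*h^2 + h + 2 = (h + 1)*(h^3 - 2*h^2 - h + 2) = (h + 1)^2*(h^2 - 3*h + 2) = (h - 1)*(h + 1)^2*(h - 2)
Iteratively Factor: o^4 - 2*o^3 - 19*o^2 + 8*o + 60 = (o - 5)*(o^3 + 3*o^2 - 4*o - 12) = (o - 5)*(o + 3)*(o^2 - 4) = (o - 5)*(o + 2)*(o + 3)*(o - 2)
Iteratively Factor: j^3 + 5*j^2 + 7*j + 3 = (j + 3)*(j^2 + 2*j + 1) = (j + 1)*(j + 3)*(j + 1)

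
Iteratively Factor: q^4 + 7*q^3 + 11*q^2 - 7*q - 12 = (q - 1)*(q^3 + 8*q^2 + 19*q + 12) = (q - 1)*(q + 3)*(q^2 + 5*q + 4) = (q - 1)*(q + 1)*(q + 3)*(q + 4)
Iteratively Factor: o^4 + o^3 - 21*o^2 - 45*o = (o + 3)*(o^3 - 2*o^2 - 15*o) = o*(o + 3)*(o^2 - 2*o - 15) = o*(o - 5)*(o + 3)*(o + 3)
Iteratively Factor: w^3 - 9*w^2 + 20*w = (w - 4)*(w^2 - 5*w) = w*(w - 4)*(w - 5)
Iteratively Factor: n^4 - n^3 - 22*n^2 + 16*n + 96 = (n + 4)*(n^3 - 5*n^2 - 2*n + 24) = (n - 3)*(n + 4)*(n^2 - 2*n - 8) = (n - 4)*(n - 3)*(n + 4)*(n + 2)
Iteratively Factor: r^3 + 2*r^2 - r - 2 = (r + 2)*(r^2 - 1) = (r + 1)*(r + 2)*(r - 1)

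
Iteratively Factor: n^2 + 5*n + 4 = (n + 1)*(n + 4)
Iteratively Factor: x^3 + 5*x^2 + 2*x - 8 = (x + 2)*(x^2 + 3*x - 4) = (x + 2)*(x + 4)*(x - 1)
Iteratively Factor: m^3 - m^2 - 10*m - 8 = (m + 1)*(m^2 - 2*m - 8) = (m - 4)*(m + 1)*(m + 2)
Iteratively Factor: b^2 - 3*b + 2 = (b - 1)*(b - 2)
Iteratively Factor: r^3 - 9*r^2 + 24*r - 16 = (r - 4)*(r^2 - 5*r + 4) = (r - 4)^2*(r - 1)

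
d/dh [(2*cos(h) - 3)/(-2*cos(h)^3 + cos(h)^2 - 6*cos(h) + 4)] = 8*(-6*cos(h) + 5*cos(2*h) - cos(3*h) + 10)*sin(h)/(15*cos(h) - cos(2*h) + cos(3*h) - 9)^2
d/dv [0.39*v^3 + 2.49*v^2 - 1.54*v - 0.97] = 1.17*v^2 + 4.98*v - 1.54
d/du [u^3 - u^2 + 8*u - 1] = 3*u^2 - 2*u + 8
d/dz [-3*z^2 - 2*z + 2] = -6*z - 2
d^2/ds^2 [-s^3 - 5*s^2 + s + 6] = -6*s - 10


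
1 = 1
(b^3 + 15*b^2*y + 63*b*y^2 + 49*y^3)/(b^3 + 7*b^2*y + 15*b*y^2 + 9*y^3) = (b^2 + 14*b*y + 49*y^2)/(b^2 + 6*b*y + 9*y^2)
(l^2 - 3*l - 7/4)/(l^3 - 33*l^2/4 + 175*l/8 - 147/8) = 2*(2*l + 1)/(4*l^2 - 19*l + 21)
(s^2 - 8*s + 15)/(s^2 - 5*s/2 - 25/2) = 2*(s - 3)/(2*s + 5)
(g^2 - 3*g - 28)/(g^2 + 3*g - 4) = (g - 7)/(g - 1)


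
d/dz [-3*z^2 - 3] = -6*z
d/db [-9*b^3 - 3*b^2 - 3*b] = -27*b^2 - 6*b - 3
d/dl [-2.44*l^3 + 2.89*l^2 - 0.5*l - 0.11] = -7.32*l^2 + 5.78*l - 0.5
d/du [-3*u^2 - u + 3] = -6*u - 1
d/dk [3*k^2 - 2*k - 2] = 6*k - 2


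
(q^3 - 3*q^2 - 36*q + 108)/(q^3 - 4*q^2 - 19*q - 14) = (-q^3 + 3*q^2 + 36*q - 108)/(-q^3 + 4*q^2 + 19*q + 14)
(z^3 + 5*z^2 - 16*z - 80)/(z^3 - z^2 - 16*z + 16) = (z + 5)/(z - 1)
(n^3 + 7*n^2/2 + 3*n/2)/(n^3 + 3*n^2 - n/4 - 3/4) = 2*n/(2*n - 1)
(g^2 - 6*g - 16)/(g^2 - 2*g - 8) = (g - 8)/(g - 4)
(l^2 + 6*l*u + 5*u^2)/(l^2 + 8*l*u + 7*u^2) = (l + 5*u)/(l + 7*u)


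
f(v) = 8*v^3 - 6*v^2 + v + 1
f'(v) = 24*v^2 - 12*v + 1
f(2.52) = 93.44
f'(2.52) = 123.17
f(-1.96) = -84.25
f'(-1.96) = 116.72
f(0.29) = 0.98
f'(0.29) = -0.46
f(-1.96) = -84.25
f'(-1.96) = 116.72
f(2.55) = 97.19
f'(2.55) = 126.46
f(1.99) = 42.27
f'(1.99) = 72.16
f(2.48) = 88.60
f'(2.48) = 118.85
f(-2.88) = -242.75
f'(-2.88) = 234.63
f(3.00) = 166.00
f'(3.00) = 181.00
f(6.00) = 1519.00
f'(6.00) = 793.00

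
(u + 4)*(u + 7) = u^2 + 11*u + 28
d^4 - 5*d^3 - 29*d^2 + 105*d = d*(d - 7)*(d - 3)*(d + 5)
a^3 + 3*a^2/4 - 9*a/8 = a*(a - 3/4)*(a + 3/2)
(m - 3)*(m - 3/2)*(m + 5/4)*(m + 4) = m^4 + 3*m^3/4 - 113*m^2/8 + 9*m/8 + 45/2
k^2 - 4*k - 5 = (k - 5)*(k + 1)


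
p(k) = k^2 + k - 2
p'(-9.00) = -17.00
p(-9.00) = 70.00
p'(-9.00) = -17.00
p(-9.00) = 70.00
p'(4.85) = 10.70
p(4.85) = 26.37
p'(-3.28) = -5.56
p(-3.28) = 5.48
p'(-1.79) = -2.58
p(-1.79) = -0.59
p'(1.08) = 3.16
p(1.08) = 0.25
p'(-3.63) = -6.26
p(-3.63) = 7.55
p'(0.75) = 2.50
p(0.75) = -0.69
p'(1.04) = 3.08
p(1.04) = 0.12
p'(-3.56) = -6.12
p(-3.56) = 7.11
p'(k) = 2*k + 1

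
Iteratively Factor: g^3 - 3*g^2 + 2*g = (g - 2)*(g^2 - g) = g*(g - 2)*(g - 1)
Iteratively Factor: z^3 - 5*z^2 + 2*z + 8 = (z - 2)*(z^2 - 3*z - 4) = (z - 4)*(z - 2)*(z + 1)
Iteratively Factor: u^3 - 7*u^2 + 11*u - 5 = (u - 5)*(u^2 - 2*u + 1) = (u - 5)*(u - 1)*(u - 1)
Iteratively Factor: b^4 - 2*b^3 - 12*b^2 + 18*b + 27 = (b + 3)*(b^3 - 5*b^2 + 3*b + 9) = (b + 1)*(b + 3)*(b^2 - 6*b + 9) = (b - 3)*(b + 1)*(b + 3)*(b - 3)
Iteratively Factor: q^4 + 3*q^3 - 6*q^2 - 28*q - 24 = (q + 2)*(q^3 + q^2 - 8*q - 12) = (q - 3)*(q + 2)*(q^2 + 4*q + 4) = (q - 3)*(q + 2)^2*(q + 2)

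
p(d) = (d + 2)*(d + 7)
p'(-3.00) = 3.00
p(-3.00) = -4.00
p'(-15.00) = -21.00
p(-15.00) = 104.00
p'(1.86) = 12.72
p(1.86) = 34.20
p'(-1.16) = 6.68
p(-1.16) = 4.91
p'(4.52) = 18.04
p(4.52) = 75.11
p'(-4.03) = 0.94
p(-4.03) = -6.03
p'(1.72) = 12.44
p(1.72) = 32.44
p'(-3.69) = 1.62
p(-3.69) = -5.59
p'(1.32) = 11.64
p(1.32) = 27.62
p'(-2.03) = 4.94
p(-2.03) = -0.15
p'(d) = 2*d + 9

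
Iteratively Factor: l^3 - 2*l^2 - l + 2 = (l - 2)*(l^2 - 1) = (l - 2)*(l + 1)*(l - 1)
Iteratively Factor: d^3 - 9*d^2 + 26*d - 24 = (d - 4)*(d^2 - 5*d + 6) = (d - 4)*(d - 2)*(d - 3)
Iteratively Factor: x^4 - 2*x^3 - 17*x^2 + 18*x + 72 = (x + 3)*(x^3 - 5*x^2 - 2*x + 24) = (x - 4)*(x + 3)*(x^2 - x - 6) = (x - 4)*(x - 3)*(x + 3)*(x + 2)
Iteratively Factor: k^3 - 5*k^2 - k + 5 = (k - 5)*(k^2 - 1) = (k - 5)*(k + 1)*(k - 1)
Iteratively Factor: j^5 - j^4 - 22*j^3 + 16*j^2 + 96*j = (j + 2)*(j^4 - 3*j^3 - 16*j^2 + 48*j) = (j + 2)*(j + 4)*(j^3 - 7*j^2 + 12*j) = (j - 3)*(j + 2)*(j + 4)*(j^2 - 4*j) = j*(j - 3)*(j + 2)*(j + 4)*(j - 4)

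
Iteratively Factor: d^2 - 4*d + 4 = (d - 2)*(d - 2)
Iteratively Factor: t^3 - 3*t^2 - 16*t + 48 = (t + 4)*(t^2 - 7*t + 12) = (t - 3)*(t + 4)*(t - 4)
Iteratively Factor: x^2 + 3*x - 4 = (x + 4)*(x - 1)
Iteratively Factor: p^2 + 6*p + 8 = (p + 2)*(p + 4)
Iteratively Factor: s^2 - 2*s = (s)*(s - 2)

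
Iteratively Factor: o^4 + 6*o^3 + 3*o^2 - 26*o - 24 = (o + 4)*(o^3 + 2*o^2 - 5*o - 6) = (o - 2)*(o + 4)*(o^2 + 4*o + 3) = (o - 2)*(o + 1)*(o + 4)*(o + 3)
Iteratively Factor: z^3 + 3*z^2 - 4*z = (z - 1)*(z^2 + 4*z) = z*(z - 1)*(z + 4)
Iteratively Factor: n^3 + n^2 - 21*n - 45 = (n + 3)*(n^2 - 2*n - 15) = (n + 3)^2*(n - 5)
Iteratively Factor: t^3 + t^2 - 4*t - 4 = (t - 2)*(t^2 + 3*t + 2) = (t - 2)*(t + 1)*(t + 2)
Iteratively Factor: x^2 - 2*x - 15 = (x + 3)*(x - 5)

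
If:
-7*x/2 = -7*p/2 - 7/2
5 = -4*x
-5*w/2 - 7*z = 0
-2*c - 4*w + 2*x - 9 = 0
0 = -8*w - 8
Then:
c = -15/4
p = -9/4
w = -1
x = -5/4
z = 5/14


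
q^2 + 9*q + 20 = (q + 4)*(q + 5)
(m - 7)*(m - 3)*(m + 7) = m^3 - 3*m^2 - 49*m + 147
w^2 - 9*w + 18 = (w - 6)*(w - 3)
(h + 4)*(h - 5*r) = h^2 - 5*h*r + 4*h - 20*r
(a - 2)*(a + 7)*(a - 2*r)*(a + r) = a^4 - a^3*r + 5*a^3 - 2*a^2*r^2 - 5*a^2*r - 14*a^2 - 10*a*r^2 + 14*a*r + 28*r^2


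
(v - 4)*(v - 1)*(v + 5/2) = v^3 - 5*v^2/2 - 17*v/2 + 10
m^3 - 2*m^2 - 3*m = m*(m - 3)*(m + 1)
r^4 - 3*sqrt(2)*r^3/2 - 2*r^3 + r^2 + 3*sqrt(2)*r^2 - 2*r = r*(r - 2)*(r - sqrt(2))*(r - sqrt(2)/2)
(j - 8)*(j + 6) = j^2 - 2*j - 48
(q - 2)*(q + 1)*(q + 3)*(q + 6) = q^4 + 8*q^3 + 7*q^2 - 36*q - 36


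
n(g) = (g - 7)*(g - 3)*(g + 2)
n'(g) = (g - 7)*(g - 3) + (g - 7)*(g + 2) + (g - 3)*(g + 2) = 3*g^2 - 16*g + 1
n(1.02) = 35.76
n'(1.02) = -12.20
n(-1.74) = 10.77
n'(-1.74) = 37.92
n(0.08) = 42.03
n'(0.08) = -0.26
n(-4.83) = -262.14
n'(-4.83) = 148.27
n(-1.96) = 1.78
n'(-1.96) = 43.88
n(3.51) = -9.81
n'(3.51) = -18.20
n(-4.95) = -280.26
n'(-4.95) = 153.71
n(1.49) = 29.04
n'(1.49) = -16.18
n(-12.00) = -2850.00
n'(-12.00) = 625.00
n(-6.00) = -468.00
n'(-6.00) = 205.00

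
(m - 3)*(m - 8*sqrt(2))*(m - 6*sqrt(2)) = m^3 - 14*sqrt(2)*m^2 - 3*m^2 + 42*sqrt(2)*m + 96*m - 288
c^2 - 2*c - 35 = (c - 7)*(c + 5)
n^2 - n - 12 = (n - 4)*(n + 3)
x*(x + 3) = x^2 + 3*x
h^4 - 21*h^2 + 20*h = h*(h - 4)*(h - 1)*(h + 5)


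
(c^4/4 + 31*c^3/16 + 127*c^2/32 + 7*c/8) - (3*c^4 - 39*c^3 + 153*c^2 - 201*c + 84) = -11*c^4/4 + 655*c^3/16 - 4769*c^2/32 + 1615*c/8 - 84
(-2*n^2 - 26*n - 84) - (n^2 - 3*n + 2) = -3*n^2 - 23*n - 86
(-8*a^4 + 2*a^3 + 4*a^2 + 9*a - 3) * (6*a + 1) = -48*a^5 + 4*a^4 + 26*a^3 + 58*a^2 - 9*a - 3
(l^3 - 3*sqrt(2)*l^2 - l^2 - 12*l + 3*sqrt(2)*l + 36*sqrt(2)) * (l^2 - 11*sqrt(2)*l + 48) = l^5 - 14*sqrt(2)*l^4 - l^4 + 14*sqrt(2)*l^3 + 102*l^3 - 114*l^2 + 24*sqrt(2)*l^2 - 1368*l + 144*sqrt(2)*l + 1728*sqrt(2)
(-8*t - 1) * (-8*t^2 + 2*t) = 64*t^3 - 8*t^2 - 2*t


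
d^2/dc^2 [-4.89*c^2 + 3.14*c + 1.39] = -9.78000000000000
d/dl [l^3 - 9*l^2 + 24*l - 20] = 3*l^2 - 18*l + 24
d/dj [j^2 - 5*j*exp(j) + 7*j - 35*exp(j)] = -5*j*exp(j) + 2*j - 40*exp(j) + 7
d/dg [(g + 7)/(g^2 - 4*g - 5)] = (g^2 - 4*g - 2*(g - 2)*(g + 7) - 5)/(-g^2 + 4*g + 5)^2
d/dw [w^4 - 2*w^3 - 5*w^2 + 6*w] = 4*w^3 - 6*w^2 - 10*w + 6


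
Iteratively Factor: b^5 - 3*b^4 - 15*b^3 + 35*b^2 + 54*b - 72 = (b - 3)*(b^4 - 15*b^2 - 10*b + 24) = (b - 3)*(b + 3)*(b^3 - 3*b^2 - 6*b + 8) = (b - 3)*(b + 2)*(b + 3)*(b^2 - 5*b + 4) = (b - 3)*(b - 1)*(b + 2)*(b + 3)*(b - 4)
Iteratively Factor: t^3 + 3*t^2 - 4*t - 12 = (t + 2)*(t^2 + t - 6) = (t - 2)*(t + 2)*(t + 3)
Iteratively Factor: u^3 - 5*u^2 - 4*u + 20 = (u - 2)*(u^2 - 3*u - 10) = (u - 5)*(u - 2)*(u + 2)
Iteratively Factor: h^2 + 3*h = (h + 3)*(h)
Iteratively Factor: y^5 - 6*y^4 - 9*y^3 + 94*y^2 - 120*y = (y - 3)*(y^4 - 3*y^3 - 18*y^2 + 40*y) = y*(y - 3)*(y^3 - 3*y^2 - 18*y + 40) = y*(y - 5)*(y - 3)*(y^2 + 2*y - 8) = y*(y - 5)*(y - 3)*(y - 2)*(y + 4)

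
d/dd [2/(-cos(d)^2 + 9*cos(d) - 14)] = 2*(9 - 2*cos(d))*sin(d)/(cos(d)^2 - 9*cos(d) + 14)^2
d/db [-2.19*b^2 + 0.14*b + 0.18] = 0.14 - 4.38*b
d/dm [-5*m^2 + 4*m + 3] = 4 - 10*m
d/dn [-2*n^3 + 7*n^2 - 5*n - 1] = -6*n^2 + 14*n - 5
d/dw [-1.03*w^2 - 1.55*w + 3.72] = -2.06*w - 1.55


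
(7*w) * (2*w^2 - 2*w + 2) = 14*w^3 - 14*w^2 + 14*w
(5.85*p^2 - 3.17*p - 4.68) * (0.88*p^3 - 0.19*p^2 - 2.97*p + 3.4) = 5.148*p^5 - 3.9011*p^4 - 20.8906*p^3 + 30.1941*p^2 + 3.1216*p - 15.912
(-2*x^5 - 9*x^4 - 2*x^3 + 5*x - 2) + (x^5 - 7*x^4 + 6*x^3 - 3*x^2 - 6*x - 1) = -x^5 - 16*x^4 + 4*x^3 - 3*x^2 - x - 3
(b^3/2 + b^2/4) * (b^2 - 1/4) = b^5/2 + b^4/4 - b^3/8 - b^2/16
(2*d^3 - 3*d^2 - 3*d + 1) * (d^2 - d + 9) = 2*d^5 - 5*d^4 + 18*d^3 - 23*d^2 - 28*d + 9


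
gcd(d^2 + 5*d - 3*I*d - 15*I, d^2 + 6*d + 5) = d + 5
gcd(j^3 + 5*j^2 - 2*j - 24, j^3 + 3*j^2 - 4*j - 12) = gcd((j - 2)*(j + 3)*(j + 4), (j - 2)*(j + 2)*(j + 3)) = j^2 + j - 6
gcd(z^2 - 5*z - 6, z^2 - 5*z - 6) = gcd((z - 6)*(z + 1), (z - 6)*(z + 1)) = z^2 - 5*z - 6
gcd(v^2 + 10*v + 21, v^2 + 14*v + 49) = v + 7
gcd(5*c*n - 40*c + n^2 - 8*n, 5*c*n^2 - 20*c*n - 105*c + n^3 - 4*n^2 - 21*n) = 5*c + n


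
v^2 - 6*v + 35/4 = (v - 7/2)*(v - 5/2)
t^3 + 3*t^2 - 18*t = t*(t - 3)*(t + 6)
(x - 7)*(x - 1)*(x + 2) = x^3 - 6*x^2 - 9*x + 14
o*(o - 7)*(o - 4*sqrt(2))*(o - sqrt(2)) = o^4 - 5*sqrt(2)*o^3 - 7*o^3 + 8*o^2 + 35*sqrt(2)*o^2 - 56*o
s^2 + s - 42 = (s - 6)*(s + 7)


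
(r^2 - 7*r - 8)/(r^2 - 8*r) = (r + 1)/r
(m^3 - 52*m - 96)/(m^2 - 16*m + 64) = (m^2 + 8*m + 12)/(m - 8)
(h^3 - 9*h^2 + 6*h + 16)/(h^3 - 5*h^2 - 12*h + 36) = (h^2 - 7*h - 8)/(h^2 - 3*h - 18)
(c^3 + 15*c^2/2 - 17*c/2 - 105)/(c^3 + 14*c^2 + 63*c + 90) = (c - 7/2)/(c + 3)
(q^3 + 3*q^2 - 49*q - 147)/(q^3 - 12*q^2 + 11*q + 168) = (q + 7)/(q - 8)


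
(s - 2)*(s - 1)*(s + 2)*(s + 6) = s^4 + 5*s^3 - 10*s^2 - 20*s + 24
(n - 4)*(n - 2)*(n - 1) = n^3 - 7*n^2 + 14*n - 8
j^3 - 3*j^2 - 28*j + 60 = (j - 6)*(j - 2)*(j + 5)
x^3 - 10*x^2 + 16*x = x*(x - 8)*(x - 2)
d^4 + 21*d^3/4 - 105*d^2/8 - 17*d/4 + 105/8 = (d - 3/2)*(d - 5/4)*(d + 1)*(d + 7)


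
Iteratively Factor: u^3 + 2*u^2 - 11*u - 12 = (u + 4)*(u^2 - 2*u - 3) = (u + 1)*(u + 4)*(u - 3)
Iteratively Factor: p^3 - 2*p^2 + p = (p)*(p^2 - 2*p + 1) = p*(p - 1)*(p - 1)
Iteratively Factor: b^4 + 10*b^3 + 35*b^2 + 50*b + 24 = (b + 1)*(b^3 + 9*b^2 + 26*b + 24) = (b + 1)*(b + 2)*(b^2 + 7*b + 12) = (b + 1)*(b + 2)*(b + 4)*(b + 3)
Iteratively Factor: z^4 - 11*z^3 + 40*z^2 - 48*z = (z - 4)*(z^3 - 7*z^2 + 12*z) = z*(z - 4)*(z^2 - 7*z + 12) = z*(z - 4)*(z - 3)*(z - 4)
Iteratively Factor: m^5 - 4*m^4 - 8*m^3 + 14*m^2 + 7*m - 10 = (m + 2)*(m^4 - 6*m^3 + 4*m^2 + 6*m - 5) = (m - 1)*(m + 2)*(m^3 - 5*m^2 - m + 5) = (m - 1)*(m + 1)*(m + 2)*(m^2 - 6*m + 5) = (m - 5)*(m - 1)*(m + 1)*(m + 2)*(m - 1)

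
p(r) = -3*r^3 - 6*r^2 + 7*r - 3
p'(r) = -9*r^2 - 12*r + 7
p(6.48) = -1025.88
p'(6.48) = -448.67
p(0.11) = -2.31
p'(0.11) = 5.57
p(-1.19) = -14.77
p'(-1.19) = 8.54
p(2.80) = -96.30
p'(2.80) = -97.16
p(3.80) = -227.66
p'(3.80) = -168.56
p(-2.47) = -11.69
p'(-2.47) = -18.27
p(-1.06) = -13.59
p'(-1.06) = 9.61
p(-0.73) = -10.14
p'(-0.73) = 10.96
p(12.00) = -5967.00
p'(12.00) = -1433.00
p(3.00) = -117.00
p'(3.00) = -110.00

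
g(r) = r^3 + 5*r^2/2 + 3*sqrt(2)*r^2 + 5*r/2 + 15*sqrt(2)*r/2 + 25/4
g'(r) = 3*r^2 + 5*r + 6*sqrt(2)*r + 5/2 + 15*sqrt(2)/2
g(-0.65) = 0.30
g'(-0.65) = 5.61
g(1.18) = 32.75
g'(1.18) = 33.20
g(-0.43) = 1.78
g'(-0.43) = 7.86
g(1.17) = 32.42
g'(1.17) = 32.99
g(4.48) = 290.21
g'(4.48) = 133.73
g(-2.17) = -0.66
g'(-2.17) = -2.03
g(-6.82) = -86.74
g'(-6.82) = 60.67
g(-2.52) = 0.04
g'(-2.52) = -1.83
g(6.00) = 543.62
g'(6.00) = 202.02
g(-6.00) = -45.65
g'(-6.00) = 40.19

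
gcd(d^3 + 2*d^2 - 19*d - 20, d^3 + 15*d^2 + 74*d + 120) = d + 5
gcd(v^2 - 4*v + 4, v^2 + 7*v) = 1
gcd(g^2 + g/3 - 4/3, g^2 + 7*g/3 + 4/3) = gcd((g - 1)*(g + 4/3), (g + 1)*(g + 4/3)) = g + 4/3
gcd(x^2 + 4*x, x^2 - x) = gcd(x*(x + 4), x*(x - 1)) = x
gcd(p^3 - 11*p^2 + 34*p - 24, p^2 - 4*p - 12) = p - 6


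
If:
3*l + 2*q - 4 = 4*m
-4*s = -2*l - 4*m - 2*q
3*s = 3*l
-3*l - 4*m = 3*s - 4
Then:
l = 12/17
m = -1/17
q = 14/17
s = 12/17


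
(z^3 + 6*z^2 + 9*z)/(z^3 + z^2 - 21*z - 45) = z/(z - 5)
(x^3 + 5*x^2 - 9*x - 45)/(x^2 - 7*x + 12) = (x^2 + 8*x + 15)/(x - 4)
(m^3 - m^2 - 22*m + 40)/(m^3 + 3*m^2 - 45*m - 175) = (m^2 - 6*m + 8)/(m^2 - 2*m - 35)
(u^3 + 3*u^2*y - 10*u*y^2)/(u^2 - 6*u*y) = (u^2 + 3*u*y - 10*y^2)/(u - 6*y)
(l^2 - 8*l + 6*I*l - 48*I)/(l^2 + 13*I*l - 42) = (l - 8)/(l + 7*I)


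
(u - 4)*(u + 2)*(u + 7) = u^3 + 5*u^2 - 22*u - 56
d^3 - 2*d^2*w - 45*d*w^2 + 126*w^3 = (d - 6*w)*(d - 3*w)*(d + 7*w)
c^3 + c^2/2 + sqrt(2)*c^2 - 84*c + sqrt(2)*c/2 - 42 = (c + 1/2)*(c - 6*sqrt(2))*(c + 7*sqrt(2))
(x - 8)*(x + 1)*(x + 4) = x^3 - 3*x^2 - 36*x - 32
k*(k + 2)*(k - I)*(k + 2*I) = k^4 + 2*k^3 + I*k^3 + 2*k^2 + 2*I*k^2 + 4*k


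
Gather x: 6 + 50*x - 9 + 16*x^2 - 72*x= 16*x^2 - 22*x - 3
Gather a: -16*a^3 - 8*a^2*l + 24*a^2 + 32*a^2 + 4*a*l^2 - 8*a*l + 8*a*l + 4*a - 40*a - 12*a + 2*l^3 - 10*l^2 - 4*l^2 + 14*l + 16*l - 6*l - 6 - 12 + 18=-16*a^3 + a^2*(56 - 8*l) + a*(4*l^2 - 48) + 2*l^3 - 14*l^2 + 24*l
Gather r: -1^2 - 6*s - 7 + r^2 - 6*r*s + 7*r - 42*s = r^2 + r*(7 - 6*s) - 48*s - 8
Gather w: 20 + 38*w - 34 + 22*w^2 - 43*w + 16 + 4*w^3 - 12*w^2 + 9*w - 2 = 4*w^3 + 10*w^2 + 4*w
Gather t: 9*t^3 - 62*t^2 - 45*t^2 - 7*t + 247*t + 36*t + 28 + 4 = 9*t^3 - 107*t^2 + 276*t + 32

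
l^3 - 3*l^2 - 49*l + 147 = (l - 7)*(l - 3)*(l + 7)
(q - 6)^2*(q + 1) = q^3 - 11*q^2 + 24*q + 36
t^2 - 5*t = t*(t - 5)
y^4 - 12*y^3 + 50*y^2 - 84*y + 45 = (y - 5)*(y - 3)^2*(y - 1)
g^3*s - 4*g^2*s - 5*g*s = g*(g - 5)*(g*s + s)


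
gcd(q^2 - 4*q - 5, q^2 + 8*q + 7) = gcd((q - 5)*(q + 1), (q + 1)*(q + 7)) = q + 1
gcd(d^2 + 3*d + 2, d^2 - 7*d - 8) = d + 1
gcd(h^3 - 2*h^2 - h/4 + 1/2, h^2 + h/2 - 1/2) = h - 1/2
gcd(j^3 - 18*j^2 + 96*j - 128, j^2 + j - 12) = 1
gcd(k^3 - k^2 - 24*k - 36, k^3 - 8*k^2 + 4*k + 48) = k^2 - 4*k - 12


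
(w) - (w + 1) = -1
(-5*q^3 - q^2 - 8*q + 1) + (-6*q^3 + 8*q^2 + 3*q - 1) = -11*q^3 + 7*q^2 - 5*q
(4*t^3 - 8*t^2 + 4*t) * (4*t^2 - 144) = 16*t^5 - 32*t^4 - 560*t^3 + 1152*t^2 - 576*t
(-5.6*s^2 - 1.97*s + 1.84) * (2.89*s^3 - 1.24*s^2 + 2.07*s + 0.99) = -16.184*s^5 + 1.2507*s^4 - 3.8316*s^3 - 11.9035*s^2 + 1.8585*s + 1.8216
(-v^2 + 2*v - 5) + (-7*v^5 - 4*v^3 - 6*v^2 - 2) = -7*v^5 - 4*v^3 - 7*v^2 + 2*v - 7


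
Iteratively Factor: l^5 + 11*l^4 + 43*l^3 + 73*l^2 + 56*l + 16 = (l + 4)*(l^4 + 7*l^3 + 15*l^2 + 13*l + 4) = (l + 1)*(l + 4)*(l^3 + 6*l^2 + 9*l + 4) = (l + 1)*(l + 4)^2*(l^2 + 2*l + 1) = (l + 1)^2*(l + 4)^2*(l + 1)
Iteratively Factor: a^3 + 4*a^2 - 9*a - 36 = (a + 3)*(a^2 + a - 12) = (a - 3)*(a + 3)*(a + 4)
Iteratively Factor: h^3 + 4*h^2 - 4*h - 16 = (h + 2)*(h^2 + 2*h - 8) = (h + 2)*(h + 4)*(h - 2)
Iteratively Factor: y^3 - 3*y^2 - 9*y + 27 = (y - 3)*(y^2 - 9) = (y - 3)*(y + 3)*(y - 3)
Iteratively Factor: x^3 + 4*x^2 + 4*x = (x + 2)*(x^2 + 2*x) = x*(x + 2)*(x + 2)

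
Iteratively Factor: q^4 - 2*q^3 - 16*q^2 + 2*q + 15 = (q - 5)*(q^3 + 3*q^2 - q - 3) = (q - 5)*(q + 3)*(q^2 - 1) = (q - 5)*(q - 1)*(q + 3)*(q + 1)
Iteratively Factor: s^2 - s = (s)*(s - 1)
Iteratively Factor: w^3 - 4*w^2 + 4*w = (w - 2)*(w^2 - 2*w) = w*(w - 2)*(w - 2)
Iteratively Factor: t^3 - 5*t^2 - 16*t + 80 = (t + 4)*(t^2 - 9*t + 20) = (t - 5)*(t + 4)*(t - 4)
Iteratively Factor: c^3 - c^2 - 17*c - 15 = (c + 1)*(c^2 - 2*c - 15) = (c + 1)*(c + 3)*(c - 5)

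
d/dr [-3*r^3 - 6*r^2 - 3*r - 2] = -9*r^2 - 12*r - 3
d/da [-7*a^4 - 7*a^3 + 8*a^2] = a*(-28*a^2 - 21*a + 16)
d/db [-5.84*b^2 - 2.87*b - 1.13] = -11.68*b - 2.87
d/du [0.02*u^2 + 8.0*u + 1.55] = 0.04*u + 8.0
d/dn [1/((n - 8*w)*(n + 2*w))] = 2*(-n + 3*w)/(n^4 - 12*n^3*w + 4*n^2*w^2 + 192*n*w^3 + 256*w^4)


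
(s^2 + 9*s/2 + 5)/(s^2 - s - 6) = (s + 5/2)/(s - 3)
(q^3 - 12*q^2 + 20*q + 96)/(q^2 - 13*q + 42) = (q^2 - 6*q - 16)/(q - 7)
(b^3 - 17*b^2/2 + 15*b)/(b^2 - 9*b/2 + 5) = b*(b - 6)/(b - 2)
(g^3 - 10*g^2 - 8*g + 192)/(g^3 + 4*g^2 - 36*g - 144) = (g - 8)/(g + 6)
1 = 1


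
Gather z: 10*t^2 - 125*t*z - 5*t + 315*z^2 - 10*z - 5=10*t^2 - 5*t + 315*z^2 + z*(-125*t - 10) - 5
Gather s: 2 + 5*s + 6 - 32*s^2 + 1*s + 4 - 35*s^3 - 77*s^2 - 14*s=-35*s^3 - 109*s^2 - 8*s + 12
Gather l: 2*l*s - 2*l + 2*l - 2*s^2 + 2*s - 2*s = 2*l*s - 2*s^2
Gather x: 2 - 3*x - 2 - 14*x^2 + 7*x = -14*x^2 + 4*x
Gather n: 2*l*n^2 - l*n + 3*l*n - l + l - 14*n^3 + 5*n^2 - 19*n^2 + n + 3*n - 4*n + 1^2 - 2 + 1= 2*l*n - 14*n^3 + n^2*(2*l - 14)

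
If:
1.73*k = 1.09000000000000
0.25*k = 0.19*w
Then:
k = 0.63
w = 0.83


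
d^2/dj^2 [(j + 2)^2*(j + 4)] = 6*j + 16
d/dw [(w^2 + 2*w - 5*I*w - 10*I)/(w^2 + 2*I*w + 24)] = (w^2*(-2 + 7*I) + w*(48 + 20*I) + 28 - 120*I)/(w^4 + 4*I*w^3 + 44*w^2 + 96*I*w + 576)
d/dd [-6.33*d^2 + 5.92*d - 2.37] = 5.92 - 12.66*d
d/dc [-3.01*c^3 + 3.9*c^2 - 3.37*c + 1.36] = -9.03*c^2 + 7.8*c - 3.37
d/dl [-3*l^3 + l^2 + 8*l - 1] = -9*l^2 + 2*l + 8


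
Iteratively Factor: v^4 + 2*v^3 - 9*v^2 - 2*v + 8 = (v + 1)*(v^3 + v^2 - 10*v + 8) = (v - 2)*(v + 1)*(v^2 + 3*v - 4) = (v - 2)*(v - 1)*(v + 1)*(v + 4)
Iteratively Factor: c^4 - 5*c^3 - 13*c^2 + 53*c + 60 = (c + 3)*(c^3 - 8*c^2 + 11*c + 20) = (c - 4)*(c + 3)*(c^2 - 4*c - 5) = (c - 5)*(c - 4)*(c + 3)*(c + 1)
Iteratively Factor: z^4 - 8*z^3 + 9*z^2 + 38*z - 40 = (z - 4)*(z^3 - 4*z^2 - 7*z + 10) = (z - 4)*(z + 2)*(z^2 - 6*z + 5) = (z - 4)*(z - 1)*(z + 2)*(z - 5)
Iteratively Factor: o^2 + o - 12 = (o - 3)*(o + 4)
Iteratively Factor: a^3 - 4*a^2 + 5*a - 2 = (a - 1)*(a^2 - 3*a + 2) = (a - 1)^2*(a - 2)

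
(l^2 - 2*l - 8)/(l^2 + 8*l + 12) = (l - 4)/(l + 6)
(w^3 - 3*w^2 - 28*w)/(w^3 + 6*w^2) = (w^2 - 3*w - 28)/(w*(w + 6))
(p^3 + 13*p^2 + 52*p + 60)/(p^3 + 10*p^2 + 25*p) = (p^2 + 8*p + 12)/(p*(p + 5))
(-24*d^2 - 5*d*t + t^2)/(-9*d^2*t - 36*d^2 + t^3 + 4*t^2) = (-8*d + t)/(-3*d*t - 12*d + t^2 + 4*t)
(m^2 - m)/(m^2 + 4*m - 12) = m*(m - 1)/(m^2 + 4*m - 12)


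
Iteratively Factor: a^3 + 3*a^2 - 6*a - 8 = (a + 4)*(a^2 - a - 2) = (a - 2)*(a + 4)*(a + 1)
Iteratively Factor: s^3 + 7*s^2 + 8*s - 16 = (s + 4)*(s^2 + 3*s - 4) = (s + 4)^2*(s - 1)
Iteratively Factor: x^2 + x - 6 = (x - 2)*(x + 3)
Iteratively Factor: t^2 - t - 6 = (t + 2)*(t - 3)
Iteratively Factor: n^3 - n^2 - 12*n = (n)*(n^2 - n - 12) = n*(n + 3)*(n - 4)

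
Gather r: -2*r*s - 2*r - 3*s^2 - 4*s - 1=r*(-2*s - 2) - 3*s^2 - 4*s - 1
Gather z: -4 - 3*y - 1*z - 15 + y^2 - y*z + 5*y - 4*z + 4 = y^2 + 2*y + z*(-y - 5) - 15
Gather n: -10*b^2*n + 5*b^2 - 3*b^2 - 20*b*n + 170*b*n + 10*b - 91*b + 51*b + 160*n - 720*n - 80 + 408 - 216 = 2*b^2 - 30*b + n*(-10*b^2 + 150*b - 560) + 112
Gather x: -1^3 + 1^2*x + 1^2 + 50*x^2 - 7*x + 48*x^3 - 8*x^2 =48*x^3 + 42*x^2 - 6*x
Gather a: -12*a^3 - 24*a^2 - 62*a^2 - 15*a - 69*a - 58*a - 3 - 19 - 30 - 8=-12*a^3 - 86*a^2 - 142*a - 60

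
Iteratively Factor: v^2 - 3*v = (v - 3)*(v)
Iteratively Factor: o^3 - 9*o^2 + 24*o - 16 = (o - 4)*(o^2 - 5*o + 4) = (o - 4)^2*(o - 1)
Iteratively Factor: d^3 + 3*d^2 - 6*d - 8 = (d + 1)*(d^2 + 2*d - 8) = (d + 1)*(d + 4)*(d - 2)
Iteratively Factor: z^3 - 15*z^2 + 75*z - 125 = (z - 5)*(z^2 - 10*z + 25) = (z - 5)^2*(z - 5)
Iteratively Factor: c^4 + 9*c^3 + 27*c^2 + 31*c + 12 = (c + 1)*(c^3 + 8*c^2 + 19*c + 12) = (c + 1)^2*(c^2 + 7*c + 12) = (c + 1)^2*(c + 3)*(c + 4)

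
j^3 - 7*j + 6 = (j - 2)*(j - 1)*(j + 3)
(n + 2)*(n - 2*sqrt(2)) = n^2 - 2*sqrt(2)*n + 2*n - 4*sqrt(2)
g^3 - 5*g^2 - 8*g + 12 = (g - 6)*(g - 1)*(g + 2)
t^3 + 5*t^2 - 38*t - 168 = (t - 6)*(t + 4)*(t + 7)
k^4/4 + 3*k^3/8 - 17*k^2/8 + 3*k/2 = k*(k/4 + 1)*(k - 3/2)*(k - 1)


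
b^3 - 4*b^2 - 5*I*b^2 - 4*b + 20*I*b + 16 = (b - 4)*(b - 4*I)*(b - I)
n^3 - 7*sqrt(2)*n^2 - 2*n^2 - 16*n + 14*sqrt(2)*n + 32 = (n - 2)*(n - 8*sqrt(2))*(n + sqrt(2))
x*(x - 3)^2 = x^3 - 6*x^2 + 9*x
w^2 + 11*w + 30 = (w + 5)*(w + 6)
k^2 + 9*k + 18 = (k + 3)*(k + 6)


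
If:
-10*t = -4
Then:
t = 2/5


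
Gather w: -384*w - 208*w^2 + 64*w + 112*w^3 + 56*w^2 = 112*w^3 - 152*w^2 - 320*w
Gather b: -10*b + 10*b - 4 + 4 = 0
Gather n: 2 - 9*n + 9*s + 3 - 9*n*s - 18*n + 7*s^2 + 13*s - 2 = n*(-9*s - 27) + 7*s^2 + 22*s + 3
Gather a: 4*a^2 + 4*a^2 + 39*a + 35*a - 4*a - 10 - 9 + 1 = 8*a^2 + 70*a - 18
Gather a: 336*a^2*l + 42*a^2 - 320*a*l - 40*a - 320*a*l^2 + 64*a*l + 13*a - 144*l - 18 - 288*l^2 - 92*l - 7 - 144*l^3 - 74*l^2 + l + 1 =a^2*(336*l + 42) + a*(-320*l^2 - 256*l - 27) - 144*l^3 - 362*l^2 - 235*l - 24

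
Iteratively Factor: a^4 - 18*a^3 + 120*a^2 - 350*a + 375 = (a - 5)*(a^3 - 13*a^2 + 55*a - 75) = (a - 5)^2*(a^2 - 8*a + 15) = (a - 5)^3*(a - 3)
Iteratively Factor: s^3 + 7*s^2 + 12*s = (s + 4)*(s^2 + 3*s) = s*(s + 4)*(s + 3)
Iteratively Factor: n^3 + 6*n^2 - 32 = (n + 4)*(n^2 + 2*n - 8) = (n + 4)^2*(n - 2)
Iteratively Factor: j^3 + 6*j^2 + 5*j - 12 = (j + 3)*(j^2 + 3*j - 4) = (j - 1)*(j + 3)*(j + 4)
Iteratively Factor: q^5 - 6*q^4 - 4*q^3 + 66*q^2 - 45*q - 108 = (q - 3)*(q^4 - 3*q^3 - 13*q^2 + 27*q + 36) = (q - 3)*(q + 1)*(q^3 - 4*q^2 - 9*q + 36) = (q - 3)^2*(q + 1)*(q^2 - q - 12) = (q - 3)^2*(q + 1)*(q + 3)*(q - 4)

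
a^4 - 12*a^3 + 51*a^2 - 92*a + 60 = (a - 5)*(a - 3)*(a - 2)^2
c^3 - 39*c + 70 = (c - 5)*(c - 2)*(c + 7)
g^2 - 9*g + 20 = (g - 5)*(g - 4)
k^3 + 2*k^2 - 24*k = k*(k - 4)*(k + 6)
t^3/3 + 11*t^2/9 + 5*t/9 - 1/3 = (t/3 + 1)*(t - 1/3)*(t + 1)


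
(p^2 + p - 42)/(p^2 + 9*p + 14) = (p - 6)/(p + 2)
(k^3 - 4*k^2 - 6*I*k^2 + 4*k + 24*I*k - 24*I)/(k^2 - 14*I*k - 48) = (k^2 - 4*k + 4)/(k - 8*I)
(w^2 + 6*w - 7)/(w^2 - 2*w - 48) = (-w^2 - 6*w + 7)/(-w^2 + 2*w + 48)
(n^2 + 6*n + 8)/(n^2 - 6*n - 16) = (n + 4)/(n - 8)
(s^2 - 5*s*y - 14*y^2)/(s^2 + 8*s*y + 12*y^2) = (s - 7*y)/(s + 6*y)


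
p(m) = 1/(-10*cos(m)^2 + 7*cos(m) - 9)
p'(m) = (-20*sin(m)*cos(m) + 7*sin(m))/(-10*cos(m)^2 + 7*cos(m) - 9)^2 = (7 - 20*cos(m))*sin(m)/(10*cos(m)^2 - 7*cos(m) + 9)^2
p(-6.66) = -0.09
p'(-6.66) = 0.03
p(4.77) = -0.12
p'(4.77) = -0.08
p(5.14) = -0.13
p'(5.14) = 0.02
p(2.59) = -0.05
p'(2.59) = 0.03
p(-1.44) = -0.12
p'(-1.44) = -0.06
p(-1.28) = -0.13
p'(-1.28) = -0.02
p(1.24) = -0.13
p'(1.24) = 0.01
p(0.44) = -0.09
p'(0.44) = -0.04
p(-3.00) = -0.04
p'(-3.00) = -0.00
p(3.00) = -0.04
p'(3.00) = 0.01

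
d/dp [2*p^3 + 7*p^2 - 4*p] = 6*p^2 + 14*p - 4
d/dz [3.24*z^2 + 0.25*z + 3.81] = 6.48*z + 0.25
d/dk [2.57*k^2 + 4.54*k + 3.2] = 5.14*k + 4.54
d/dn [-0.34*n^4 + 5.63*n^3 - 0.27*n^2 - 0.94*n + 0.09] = -1.36*n^3 + 16.89*n^2 - 0.54*n - 0.94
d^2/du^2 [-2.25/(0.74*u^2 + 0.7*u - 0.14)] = (2.4642*u^2 + 2.331*u - 2.25*(1.48*u + 0.7)*(2.96*u + 1.4) - 0.4662)/(0.74*u^2 + 0.7*u - 0.14)^3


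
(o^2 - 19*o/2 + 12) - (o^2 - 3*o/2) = 12 - 8*o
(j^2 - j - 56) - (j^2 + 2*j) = -3*j - 56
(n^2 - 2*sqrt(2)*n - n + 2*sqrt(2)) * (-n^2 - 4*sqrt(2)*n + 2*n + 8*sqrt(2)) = -n^4 - 2*sqrt(2)*n^3 + 3*n^3 + 6*sqrt(2)*n^2 + 14*n^2 - 48*n - 4*sqrt(2)*n + 32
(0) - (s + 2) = -s - 2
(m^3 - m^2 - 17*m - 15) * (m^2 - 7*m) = m^5 - 8*m^4 - 10*m^3 + 104*m^2 + 105*m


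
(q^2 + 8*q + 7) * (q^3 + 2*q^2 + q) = q^5 + 10*q^4 + 24*q^3 + 22*q^2 + 7*q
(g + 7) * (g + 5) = g^2 + 12*g + 35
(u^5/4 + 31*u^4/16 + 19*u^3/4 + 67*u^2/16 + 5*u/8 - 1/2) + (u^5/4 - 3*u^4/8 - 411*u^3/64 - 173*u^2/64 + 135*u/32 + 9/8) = u^5/2 + 25*u^4/16 - 107*u^3/64 + 95*u^2/64 + 155*u/32 + 5/8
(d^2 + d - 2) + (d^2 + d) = 2*d^2 + 2*d - 2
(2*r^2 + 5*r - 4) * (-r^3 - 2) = -2*r^5 - 5*r^4 + 4*r^3 - 4*r^2 - 10*r + 8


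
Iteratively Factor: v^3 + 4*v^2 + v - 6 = (v + 2)*(v^2 + 2*v - 3) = (v + 2)*(v + 3)*(v - 1)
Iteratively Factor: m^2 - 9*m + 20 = (m - 4)*(m - 5)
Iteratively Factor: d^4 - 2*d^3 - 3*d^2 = (d + 1)*(d^3 - 3*d^2) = (d - 3)*(d + 1)*(d^2) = d*(d - 3)*(d + 1)*(d)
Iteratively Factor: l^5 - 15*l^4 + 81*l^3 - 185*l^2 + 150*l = (l - 2)*(l^4 - 13*l^3 + 55*l^2 - 75*l) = (l - 5)*(l - 2)*(l^3 - 8*l^2 + 15*l) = l*(l - 5)*(l - 2)*(l^2 - 8*l + 15) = l*(l - 5)*(l - 3)*(l - 2)*(l - 5)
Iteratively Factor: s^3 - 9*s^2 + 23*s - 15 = (s - 5)*(s^2 - 4*s + 3) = (s - 5)*(s - 3)*(s - 1)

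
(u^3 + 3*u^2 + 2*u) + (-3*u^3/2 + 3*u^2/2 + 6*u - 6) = -u^3/2 + 9*u^2/2 + 8*u - 6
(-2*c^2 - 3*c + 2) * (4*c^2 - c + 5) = -8*c^4 - 10*c^3 + c^2 - 17*c + 10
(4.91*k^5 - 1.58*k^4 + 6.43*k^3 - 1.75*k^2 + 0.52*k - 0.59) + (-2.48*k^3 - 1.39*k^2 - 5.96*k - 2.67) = 4.91*k^5 - 1.58*k^4 + 3.95*k^3 - 3.14*k^2 - 5.44*k - 3.26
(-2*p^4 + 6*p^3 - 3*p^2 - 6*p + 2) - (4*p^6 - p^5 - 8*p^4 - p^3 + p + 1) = -4*p^6 + p^5 + 6*p^4 + 7*p^3 - 3*p^2 - 7*p + 1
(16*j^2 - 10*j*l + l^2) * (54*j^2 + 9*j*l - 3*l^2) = 864*j^4 - 396*j^3*l - 84*j^2*l^2 + 39*j*l^3 - 3*l^4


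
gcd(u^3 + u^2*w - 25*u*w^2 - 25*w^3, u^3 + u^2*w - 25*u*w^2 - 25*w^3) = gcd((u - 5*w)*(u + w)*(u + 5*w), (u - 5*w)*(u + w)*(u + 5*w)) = u^3 + u^2*w - 25*u*w^2 - 25*w^3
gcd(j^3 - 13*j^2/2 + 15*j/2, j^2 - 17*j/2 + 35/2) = j - 5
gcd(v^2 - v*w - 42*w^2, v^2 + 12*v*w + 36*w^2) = v + 6*w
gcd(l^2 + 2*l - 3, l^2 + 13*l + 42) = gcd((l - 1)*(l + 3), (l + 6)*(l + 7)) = 1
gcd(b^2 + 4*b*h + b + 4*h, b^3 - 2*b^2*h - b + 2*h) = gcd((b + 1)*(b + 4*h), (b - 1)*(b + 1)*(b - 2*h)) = b + 1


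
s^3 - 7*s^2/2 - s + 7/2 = (s - 7/2)*(s - 1)*(s + 1)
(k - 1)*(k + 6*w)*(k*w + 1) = k^3*w + 6*k^2*w^2 - k^2*w + k^2 - 6*k*w^2 + 6*k*w - k - 6*w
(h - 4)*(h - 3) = h^2 - 7*h + 12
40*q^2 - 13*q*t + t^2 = (-8*q + t)*(-5*q + t)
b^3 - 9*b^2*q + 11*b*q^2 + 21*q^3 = (b - 7*q)*(b - 3*q)*(b + q)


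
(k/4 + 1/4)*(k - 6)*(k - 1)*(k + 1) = k^4/4 - 5*k^3/4 - 7*k^2/4 + 5*k/4 + 3/2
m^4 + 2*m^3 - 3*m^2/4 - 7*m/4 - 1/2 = (m - 1)*(m + 1/2)^2*(m + 2)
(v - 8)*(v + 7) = v^2 - v - 56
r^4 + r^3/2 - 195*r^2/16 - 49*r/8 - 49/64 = (r - 7/2)*(r + 1/4)^2*(r + 7/2)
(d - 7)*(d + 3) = d^2 - 4*d - 21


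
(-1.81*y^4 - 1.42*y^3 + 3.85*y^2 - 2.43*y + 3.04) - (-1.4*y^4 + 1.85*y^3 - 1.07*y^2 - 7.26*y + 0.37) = -0.41*y^4 - 3.27*y^3 + 4.92*y^2 + 4.83*y + 2.67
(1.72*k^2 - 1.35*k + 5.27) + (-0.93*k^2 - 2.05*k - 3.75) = 0.79*k^2 - 3.4*k + 1.52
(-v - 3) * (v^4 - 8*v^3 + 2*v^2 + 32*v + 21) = -v^5 + 5*v^4 + 22*v^3 - 38*v^2 - 117*v - 63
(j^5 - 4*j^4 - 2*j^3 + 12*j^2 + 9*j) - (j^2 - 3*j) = j^5 - 4*j^4 - 2*j^3 + 11*j^2 + 12*j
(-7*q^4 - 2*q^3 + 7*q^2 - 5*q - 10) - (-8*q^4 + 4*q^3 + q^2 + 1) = q^4 - 6*q^3 + 6*q^2 - 5*q - 11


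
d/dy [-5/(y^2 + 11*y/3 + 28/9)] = 135*(6*y + 11)/(9*y^2 + 33*y + 28)^2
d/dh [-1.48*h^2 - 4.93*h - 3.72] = -2.96*h - 4.93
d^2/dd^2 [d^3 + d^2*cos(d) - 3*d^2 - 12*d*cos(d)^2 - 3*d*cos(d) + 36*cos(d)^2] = -d^2*cos(d) - 4*d*sin(d) + 3*d*cos(d) + 24*d*cos(2*d) + 6*d + 6*sin(d) + 24*sin(2*d) + 2*cos(d) - 72*cos(2*d) - 6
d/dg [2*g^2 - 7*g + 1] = 4*g - 7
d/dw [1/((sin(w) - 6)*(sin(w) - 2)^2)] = (14 - 3*sin(w))*cos(w)/((sin(w) - 6)^2*(sin(w) - 2)^3)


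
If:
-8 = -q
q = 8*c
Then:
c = 1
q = 8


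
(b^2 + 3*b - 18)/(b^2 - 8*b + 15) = (b + 6)/(b - 5)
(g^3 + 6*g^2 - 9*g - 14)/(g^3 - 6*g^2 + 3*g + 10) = (g + 7)/(g - 5)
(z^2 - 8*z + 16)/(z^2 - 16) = (z - 4)/(z + 4)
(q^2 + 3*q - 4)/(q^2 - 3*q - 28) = (q - 1)/(q - 7)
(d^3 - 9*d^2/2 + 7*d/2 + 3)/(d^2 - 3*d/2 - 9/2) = (2*d^2 - 3*d - 2)/(2*d + 3)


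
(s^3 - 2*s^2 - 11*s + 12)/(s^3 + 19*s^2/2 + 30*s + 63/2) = 2*(s^2 - 5*s + 4)/(2*s^2 + 13*s + 21)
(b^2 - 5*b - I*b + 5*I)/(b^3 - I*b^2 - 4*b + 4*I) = (b - 5)/(b^2 - 4)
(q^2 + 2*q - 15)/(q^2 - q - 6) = (q + 5)/(q + 2)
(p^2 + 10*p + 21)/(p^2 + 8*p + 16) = (p^2 + 10*p + 21)/(p^2 + 8*p + 16)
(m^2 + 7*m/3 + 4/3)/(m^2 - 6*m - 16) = (3*m^2 + 7*m + 4)/(3*(m^2 - 6*m - 16))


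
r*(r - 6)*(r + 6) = r^3 - 36*r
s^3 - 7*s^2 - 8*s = s*(s - 8)*(s + 1)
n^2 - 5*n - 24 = (n - 8)*(n + 3)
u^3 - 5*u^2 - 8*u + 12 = (u - 6)*(u - 1)*(u + 2)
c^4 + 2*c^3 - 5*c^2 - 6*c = c*(c - 2)*(c + 1)*(c + 3)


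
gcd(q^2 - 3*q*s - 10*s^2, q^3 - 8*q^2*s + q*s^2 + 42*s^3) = q + 2*s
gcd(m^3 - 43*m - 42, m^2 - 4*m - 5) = m + 1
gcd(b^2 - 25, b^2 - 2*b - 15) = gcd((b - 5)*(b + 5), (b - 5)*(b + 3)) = b - 5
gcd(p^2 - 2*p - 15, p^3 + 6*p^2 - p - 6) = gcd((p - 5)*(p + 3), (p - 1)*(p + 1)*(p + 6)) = 1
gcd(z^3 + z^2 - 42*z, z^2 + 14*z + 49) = z + 7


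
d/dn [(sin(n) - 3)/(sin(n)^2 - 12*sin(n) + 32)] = (6*sin(n) + cos(n)^2 - 5)*cos(n)/(sin(n)^2 - 12*sin(n) + 32)^2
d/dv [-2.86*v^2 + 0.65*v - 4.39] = 0.65 - 5.72*v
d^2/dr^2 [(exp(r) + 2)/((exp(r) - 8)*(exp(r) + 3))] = (exp(4*r) + 13*exp(3*r) + 114*exp(2*r) + 122*exp(r) + 336)*exp(r)/(exp(6*r) - 15*exp(5*r) + 3*exp(4*r) + 595*exp(3*r) - 72*exp(2*r) - 8640*exp(r) - 13824)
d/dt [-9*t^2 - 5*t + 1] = -18*t - 5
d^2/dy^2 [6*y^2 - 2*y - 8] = 12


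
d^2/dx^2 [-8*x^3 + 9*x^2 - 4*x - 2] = 18 - 48*x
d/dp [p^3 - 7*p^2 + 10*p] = 3*p^2 - 14*p + 10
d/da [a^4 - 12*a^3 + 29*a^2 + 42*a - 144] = 4*a^3 - 36*a^2 + 58*a + 42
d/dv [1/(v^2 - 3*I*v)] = (-2*v + 3*I)/(v^2*(v - 3*I)^2)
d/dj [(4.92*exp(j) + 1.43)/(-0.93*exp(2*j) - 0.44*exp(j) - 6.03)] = (4.5756*exp(2*j) + 2.6598*exp(j) - 29.0384)*exp(j)/(0.8649*exp(4*j) + 0.8184*exp(3*j) + 11.4094*exp(2*j) + 5.3064*exp(j) + 36.3609)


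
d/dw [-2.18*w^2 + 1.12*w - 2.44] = 1.12 - 4.36*w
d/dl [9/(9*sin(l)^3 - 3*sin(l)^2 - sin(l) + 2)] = 9*(-27*sin(l)^2 + 6*sin(l) + 1)*cos(l)/(9*sin(l)^3 - 3*sin(l)^2 - sin(l) + 2)^2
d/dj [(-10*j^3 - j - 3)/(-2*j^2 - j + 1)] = (-(4*j + 1)*(10*j^3 + j + 3) + (30*j^2 + 1)*(2*j^2 + j - 1))/(2*j^2 + j - 1)^2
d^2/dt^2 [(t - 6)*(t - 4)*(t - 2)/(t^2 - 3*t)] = 2*(17*t^3 - 144*t^2 + 432*t - 432)/(t^3*(t^3 - 9*t^2 + 27*t - 27))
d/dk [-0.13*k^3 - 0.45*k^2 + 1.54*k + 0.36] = -0.39*k^2 - 0.9*k + 1.54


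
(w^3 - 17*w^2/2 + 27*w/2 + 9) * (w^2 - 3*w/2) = w^5 - 10*w^4 + 105*w^3/4 - 45*w^2/4 - 27*w/2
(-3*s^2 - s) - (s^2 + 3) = -4*s^2 - s - 3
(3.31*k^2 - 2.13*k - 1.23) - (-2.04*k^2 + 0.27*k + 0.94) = 5.35*k^2 - 2.4*k - 2.17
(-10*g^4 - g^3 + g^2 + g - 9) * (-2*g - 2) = 20*g^5 + 22*g^4 - 4*g^2 + 16*g + 18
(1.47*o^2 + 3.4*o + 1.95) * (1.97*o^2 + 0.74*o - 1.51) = 2.8959*o^4 + 7.7858*o^3 + 4.1378*o^2 - 3.691*o - 2.9445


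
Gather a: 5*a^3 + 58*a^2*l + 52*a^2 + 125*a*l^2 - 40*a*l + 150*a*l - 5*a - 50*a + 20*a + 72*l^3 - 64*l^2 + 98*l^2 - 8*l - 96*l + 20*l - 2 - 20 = 5*a^3 + a^2*(58*l + 52) + a*(125*l^2 + 110*l - 35) + 72*l^3 + 34*l^2 - 84*l - 22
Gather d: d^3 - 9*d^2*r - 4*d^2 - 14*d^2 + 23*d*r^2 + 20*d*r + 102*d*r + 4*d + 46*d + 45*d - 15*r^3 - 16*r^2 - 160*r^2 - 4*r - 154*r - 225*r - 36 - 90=d^3 + d^2*(-9*r - 18) + d*(23*r^2 + 122*r + 95) - 15*r^3 - 176*r^2 - 383*r - 126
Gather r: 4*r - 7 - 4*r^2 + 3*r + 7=-4*r^2 + 7*r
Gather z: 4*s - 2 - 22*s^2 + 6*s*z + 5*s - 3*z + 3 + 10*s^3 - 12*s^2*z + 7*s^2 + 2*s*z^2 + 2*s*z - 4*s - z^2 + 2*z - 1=10*s^3 - 15*s^2 + 5*s + z^2*(2*s - 1) + z*(-12*s^2 + 8*s - 1)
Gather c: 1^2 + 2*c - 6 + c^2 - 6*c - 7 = c^2 - 4*c - 12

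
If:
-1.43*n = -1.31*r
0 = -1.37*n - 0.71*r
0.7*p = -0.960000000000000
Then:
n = 0.00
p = -1.37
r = 0.00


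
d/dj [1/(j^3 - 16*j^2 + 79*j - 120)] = (-3*j^2 + 32*j - 79)/(j^3 - 16*j^2 + 79*j - 120)^2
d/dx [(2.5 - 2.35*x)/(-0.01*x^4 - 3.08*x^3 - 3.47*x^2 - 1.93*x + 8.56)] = (-0.0705*x^4 - 14.376*x^3 + 14.9455*x^2 + 17.35*x - 15.291)/(0.0001*x^8 + 0.0616*x^7 + 9.5558*x^6 + 21.4138*x^5 + 23.7585*x^4 - 39.3354*x^3 - 55.6815*x^2 - 33.0416*x + 73.2736)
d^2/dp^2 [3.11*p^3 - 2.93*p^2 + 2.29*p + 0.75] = 18.66*p - 5.86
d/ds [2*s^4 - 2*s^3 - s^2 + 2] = 2*s*(4*s^2 - 3*s - 1)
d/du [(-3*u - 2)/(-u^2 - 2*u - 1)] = (-3*u - 1)/(u^3 + 3*u^2 + 3*u + 1)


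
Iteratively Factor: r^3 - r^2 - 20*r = (r + 4)*(r^2 - 5*r) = r*(r + 4)*(r - 5)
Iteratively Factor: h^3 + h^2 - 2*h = (h)*(h^2 + h - 2) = h*(h - 1)*(h + 2)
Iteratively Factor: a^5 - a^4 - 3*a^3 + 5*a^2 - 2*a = (a + 2)*(a^4 - 3*a^3 + 3*a^2 - a) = a*(a + 2)*(a^3 - 3*a^2 + 3*a - 1) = a*(a - 1)*(a + 2)*(a^2 - 2*a + 1) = a*(a - 1)^2*(a + 2)*(a - 1)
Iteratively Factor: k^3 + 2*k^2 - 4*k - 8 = (k - 2)*(k^2 + 4*k + 4) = (k - 2)*(k + 2)*(k + 2)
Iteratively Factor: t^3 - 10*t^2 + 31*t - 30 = (t - 2)*(t^2 - 8*t + 15) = (t - 5)*(t - 2)*(t - 3)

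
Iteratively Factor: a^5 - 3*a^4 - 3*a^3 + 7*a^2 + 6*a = (a + 1)*(a^4 - 4*a^3 + a^2 + 6*a) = (a - 2)*(a + 1)*(a^3 - 2*a^2 - 3*a) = a*(a - 2)*(a + 1)*(a^2 - 2*a - 3) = a*(a - 2)*(a + 1)^2*(a - 3)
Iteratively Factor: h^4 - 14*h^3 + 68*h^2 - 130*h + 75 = (h - 3)*(h^3 - 11*h^2 + 35*h - 25) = (h - 3)*(h - 1)*(h^2 - 10*h + 25) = (h - 5)*(h - 3)*(h - 1)*(h - 5)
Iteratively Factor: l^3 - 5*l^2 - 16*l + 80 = (l + 4)*(l^2 - 9*l + 20) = (l - 5)*(l + 4)*(l - 4)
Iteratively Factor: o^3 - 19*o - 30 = (o - 5)*(o^2 + 5*o + 6) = (o - 5)*(o + 3)*(o + 2)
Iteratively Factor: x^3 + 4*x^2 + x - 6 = (x + 3)*(x^2 + x - 2) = (x - 1)*(x + 3)*(x + 2)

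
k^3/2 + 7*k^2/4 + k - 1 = (k/2 + 1)*(k - 1/2)*(k + 2)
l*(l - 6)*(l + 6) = l^3 - 36*l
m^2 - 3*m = m*(m - 3)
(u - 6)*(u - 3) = u^2 - 9*u + 18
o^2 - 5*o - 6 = (o - 6)*(o + 1)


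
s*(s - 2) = s^2 - 2*s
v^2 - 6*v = v*(v - 6)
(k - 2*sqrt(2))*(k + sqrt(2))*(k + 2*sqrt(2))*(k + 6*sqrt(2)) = k^4 + 7*sqrt(2)*k^3 + 4*k^2 - 56*sqrt(2)*k - 96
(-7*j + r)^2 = 49*j^2 - 14*j*r + r^2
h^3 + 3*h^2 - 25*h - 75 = (h - 5)*(h + 3)*(h + 5)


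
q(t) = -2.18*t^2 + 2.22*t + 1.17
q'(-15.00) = 67.62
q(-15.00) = -522.63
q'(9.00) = -37.02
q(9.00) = -155.43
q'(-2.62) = 13.64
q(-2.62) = -19.61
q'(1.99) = -6.46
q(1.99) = -3.05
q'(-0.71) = 5.32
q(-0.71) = -1.51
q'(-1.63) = 9.33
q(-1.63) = -8.24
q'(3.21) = -11.78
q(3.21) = -14.17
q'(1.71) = -5.24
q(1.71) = -1.41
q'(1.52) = -4.41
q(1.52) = -0.49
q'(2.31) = -7.85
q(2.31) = -5.33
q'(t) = 2.22 - 4.36*t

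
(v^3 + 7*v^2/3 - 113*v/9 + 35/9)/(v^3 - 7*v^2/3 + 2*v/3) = (3*v^2 + 8*v - 35)/(3*v*(v - 2))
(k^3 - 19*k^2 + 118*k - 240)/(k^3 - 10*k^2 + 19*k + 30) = (k - 8)/(k + 1)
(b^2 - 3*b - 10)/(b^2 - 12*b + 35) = (b + 2)/(b - 7)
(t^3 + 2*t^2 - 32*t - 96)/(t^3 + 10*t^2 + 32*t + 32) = (t - 6)/(t + 2)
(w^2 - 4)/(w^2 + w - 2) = (w - 2)/(w - 1)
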